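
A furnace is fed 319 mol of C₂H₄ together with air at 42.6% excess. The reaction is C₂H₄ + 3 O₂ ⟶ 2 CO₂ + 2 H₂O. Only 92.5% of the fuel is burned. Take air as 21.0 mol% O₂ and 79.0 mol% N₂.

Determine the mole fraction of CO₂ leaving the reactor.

Stoichiometric O₂ = 3 × 319 = 957 mol; O₂ fed = 957 × 1.426 = 1365 mol.
N₂ fed = 1365 × 79/21 = 5134 mol.
Fuel reacted = 0.925 × 319 → ξ = 295.1 mol.
Outlet (n = n₀ + ν ξ):
  C₂H₄: 319 − 1(295.1) = 23.93
  O₂: 1365 − 3(295.1) = 479.5
  N₂: 5134 (inert)
  CO₂: 0 + 2(295.1) = 590.1
  H₂O: 0 + 2(295.1) = 590.1
Total out = 6817 mol; y_CO₂ = 590.1 / 6817 = 0.08656.

0.0866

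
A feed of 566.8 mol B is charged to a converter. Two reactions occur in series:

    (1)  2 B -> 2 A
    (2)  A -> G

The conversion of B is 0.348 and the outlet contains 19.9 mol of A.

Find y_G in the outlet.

Conversion of B: B consumed = 2ξ₁ = 0.348 × 566.8 → ξ₁ = 98.62 mol.
A balance: n_A = 0 + 2ξ₁ − 1ξ₂ = 19.9 → ξ₂ = (2·98.62 − 19.9)/1 = 177.3 mol.
Outlet amounts (n = n₀ + Σ ν·ξ):
  B: 566.8 − 2(98.62) = 369.6
  A: 0 + 2(98.62) − 1(177.3) = 19.9
  G: 0 + 1(177.3) = 177.3
Total out = 566.8 mol; y_G = 177.3 / 566.8 = 0.3129.

0.313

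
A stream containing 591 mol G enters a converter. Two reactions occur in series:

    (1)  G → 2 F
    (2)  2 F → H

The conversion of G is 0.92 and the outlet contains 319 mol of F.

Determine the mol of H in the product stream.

Conversion of G: G consumed = 1ξ₁ = 0.92 × 591 → ξ₁ = 543.7 mol.
F balance: n_F = 0 + 2ξ₁ − 2ξ₂ = 319 → ξ₂ = (2·543.7 − 319)/2 = 384.2 mol.
Outlet amounts (n = n₀ + Σ ν·ξ):
  G: 591 − 1(543.7) = 47.28
  F: 0 + 2(543.7) − 2(384.2) = 319
  H: 0 + 1(384.2) = 384.2

384 mol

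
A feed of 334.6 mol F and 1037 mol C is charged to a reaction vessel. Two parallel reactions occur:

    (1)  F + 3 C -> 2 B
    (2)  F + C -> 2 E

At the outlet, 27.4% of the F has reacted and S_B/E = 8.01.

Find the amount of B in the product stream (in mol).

Conversion of F: F consumed = 0.274 × 334.6 = 91.68 mol = 1ξ₁ + 1ξ₂.
Selectivity: 2ξ₁ / (2ξ₂) = 8.01 → ξ₁ = 8.01 ξ₂.
Substitute: (1·8.01 + 1) ξ₂ = 91.68 → ξ₂ = 10.18 mol, ξ₁ = 81.5 mol.
Outlet amounts (n = n₀ + Σ ν·ξ):
  F: 334.6 − 1(81.5) − 1(10.18) = 242.9
  C: 1037 − 3(81.5) − 1(10.18) = 782.3
  B: 0 + 2(81.5) = 163
  E: 0 + 2(10.18) = 20.35

163 mol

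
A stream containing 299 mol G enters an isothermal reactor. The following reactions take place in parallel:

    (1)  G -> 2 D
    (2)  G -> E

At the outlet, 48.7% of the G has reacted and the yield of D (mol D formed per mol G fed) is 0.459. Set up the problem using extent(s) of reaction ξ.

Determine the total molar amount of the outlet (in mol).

Yield of D: 2ξ₁ / 299 = 0.459 → ξ₁ = 68.62 mol.
Conversion of G: 1ξ₁ + 1ξ₂ = 0.487 × 299 = 145.6 → ξ₂ = 76.99 mol.
Outlet amounts (n = n₀ + Σ ν·ξ):
  G: 299 − 1(68.62) − 1(76.99) = 153.4
  D: 0 + 2(68.62) = 137.2
  E: 0 + 1(76.99) = 76.99
Total out = 153.4 + 137.2 + 76.99 = 367.6 mol.

368 mol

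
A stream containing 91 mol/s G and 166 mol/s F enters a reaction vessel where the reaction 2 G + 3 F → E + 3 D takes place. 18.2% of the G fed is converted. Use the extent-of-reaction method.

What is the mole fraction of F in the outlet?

0.568

G reacted = 0.182 × 91 = 16.56 mol/s; ν_G = −2, so ξ = 16.56/2 = 8.281 mol/s.
Outlet amounts (n = n₀ + ν ξ):
  G: 91 − 2(8.281) = 74.44
  F: 166 − 3(8.281) = 141.2
  E: 0 + 1(8.281) = 8.281
  D: 0 + 3(8.281) = 24.84
Total out = 248.7 mol/s; y_F = 141.2 / 248.7 = 0.5675.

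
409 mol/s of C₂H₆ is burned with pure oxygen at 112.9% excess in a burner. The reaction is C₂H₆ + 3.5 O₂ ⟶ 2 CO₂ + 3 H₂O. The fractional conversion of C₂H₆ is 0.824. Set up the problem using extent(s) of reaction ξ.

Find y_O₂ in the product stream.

0.515

Stoichiometric O₂ = 3.5 × 409 = 1432 mol/s; O₂ fed = 1432 × 2.129 = 3048 mol/s.
Fuel reacted = 0.824 × 409 → ξ = 337 mol/s.
Outlet (n = n₀ + ν ξ):
  C₂H₆: 409 − 1(337) = 71.98
  O₂: 3048 − 3.5(337) = 1868
  CO₂: 0 + 2(337) = 674
  H₂O: 0 + 3(337) = 1011
Total out = 3625 mol/s; y_O₂ = 1868 / 3625 = 0.5153.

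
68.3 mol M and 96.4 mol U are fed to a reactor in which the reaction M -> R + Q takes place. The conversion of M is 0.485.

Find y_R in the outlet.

M reacted = 0.485 × 68.3 = 33.13 mol; ν_M = −1, so ξ = 33.13/1 = 33.13 mol.
Outlet amounts (n = n₀ + ν ξ):
  M: 68.3 − 1(33.13) = 35.17
  R: 0 + 1(33.13) = 33.13
  Q: 0 + 1(33.13) = 33.13
  U: 96.4 (inert)
Total out = 197.8 mol; y_R = 33.13 / 197.8 = 0.1674.

0.167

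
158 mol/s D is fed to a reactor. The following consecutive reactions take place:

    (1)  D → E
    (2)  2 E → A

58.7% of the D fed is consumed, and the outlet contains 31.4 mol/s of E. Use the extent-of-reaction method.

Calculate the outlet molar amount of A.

Conversion of D: D consumed = 1ξ₁ = 0.587 × 158 → ξ₁ = 92.75 mol/s.
E balance: n_E = 0 + 1ξ₁ − 2ξ₂ = 31.4 → ξ₂ = (1·92.75 − 31.4)/2 = 30.67 mol/s.
Outlet amounts (n = n₀ + Σ ν·ξ):
  D: 158 − 1(92.75) = 65.25
  E: 0 + 1(92.75) − 2(30.67) = 31.4
  A: 0 + 1(30.67) = 30.67

30.7 mol/s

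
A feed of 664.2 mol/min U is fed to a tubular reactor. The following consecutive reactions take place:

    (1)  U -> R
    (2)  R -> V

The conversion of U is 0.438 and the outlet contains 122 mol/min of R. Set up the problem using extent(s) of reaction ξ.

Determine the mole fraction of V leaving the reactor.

0.254

Conversion of U: U consumed = 1ξ₁ = 0.438 × 664.2 → ξ₁ = 290.9 mol/min.
R balance: n_R = 0 + 1ξ₁ − 1ξ₂ = 122 → ξ₂ = (1·290.9 − 122)/1 = 168.9 mol/min.
Outlet amounts (n = n₀ + Σ ν·ξ):
  U: 664.2 − 1(290.9) = 373.3
  R: 0 + 1(290.9) − 1(168.9) = 122
  V: 0 + 1(168.9) = 168.9
Total out = 664.2 mol/min; y_V = 168.9 / 664.2 = 0.2543.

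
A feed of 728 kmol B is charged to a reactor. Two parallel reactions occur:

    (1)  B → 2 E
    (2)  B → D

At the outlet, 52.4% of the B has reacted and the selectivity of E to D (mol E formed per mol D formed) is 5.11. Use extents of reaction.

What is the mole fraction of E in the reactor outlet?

Conversion of B: B consumed = 0.524 × 728 = 381.5 kmol = 1ξ₁ + 1ξ₂.
Selectivity: 2ξ₁ / (1ξ₂) = 5.11 → ξ₁ = 2.555 ξ₂.
Substitute: (1·2.555 + 1) ξ₂ = 381.5 → ξ₂ = 107.3 kmol, ξ₁ = 274.2 kmol.
Outlet amounts (n = n₀ + Σ ν·ξ):
  B: 728 − 1(274.2) − 1(107.3) = 346.5
  E: 0 + 2(274.2) = 548.3
  D: 0 + 1(107.3) = 107.3
Total out = 1002 kmol; y_E = 548.3 / 1002 = 0.5471.

0.547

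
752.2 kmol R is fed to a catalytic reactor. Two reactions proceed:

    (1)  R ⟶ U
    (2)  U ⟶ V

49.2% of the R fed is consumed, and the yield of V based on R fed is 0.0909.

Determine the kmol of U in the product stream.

302 kmol

Conversion of R: R consumed = 1ξ₁ = 0.492 × 752.2 → ξ₁ = 370.1 kmol.
Yield of V: 1ξ₂ / 752.2 = 0.0909 → ξ₂ = 68.37 kmol.
Outlet amounts (n = n₀ + Σ ν·ξ):
  R: 752.2 − 1(370.1) = 382.1
  U: 0 + 1(370.1) − 1(68.37) = 301.7
  V: 0 + 1(68.37) = 68.37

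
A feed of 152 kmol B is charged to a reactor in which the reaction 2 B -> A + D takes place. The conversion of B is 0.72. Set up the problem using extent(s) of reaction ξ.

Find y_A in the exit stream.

0.36

B reacted = 0.72 × 152 = 109.4 kmol; ν_B = −2, so ξ = 109.4/2 = 54.72 kmol.
Outlet amounts (n = n₀ + ν ξ):
  B: 152 − 2(54.72) = 42.56
  A: 0 + 1(54.72) = 54.72
  D: 0 + 1(54.72) = 54.72
Total out = 152 kmol; y_A = 54.72 / 152 = 0.36.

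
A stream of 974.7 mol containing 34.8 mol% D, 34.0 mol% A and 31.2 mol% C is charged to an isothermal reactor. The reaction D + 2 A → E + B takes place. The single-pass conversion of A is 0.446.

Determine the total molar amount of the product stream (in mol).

901 mol

A reacted = 0.446 × 331.4 = 147.8 mol; ν_A = −2, so ξ = 147.8/2 = 73.9 mol.
Outlet amounts (n = n₀ + ν ξ):
  D: 339.2 − 1(73.9) = 265.3
  A: 331.4 − 2(73.9) = 183.6
  E: 0 + 1(73.9) = 73.9
  B: 0 + 1(73.9) = 73.9
  C: 304.1 (inert)
Total out = 265.3 + 183.6 + 73.9 + 73.9 + 304.1 = 900.8 mol.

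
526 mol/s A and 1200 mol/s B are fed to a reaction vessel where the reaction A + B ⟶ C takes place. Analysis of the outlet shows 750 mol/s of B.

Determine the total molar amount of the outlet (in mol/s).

1280 mol/s

For B: n = n₀ − 1ξ → 750 = 1200 − 1ξ, giving ξ = 450 mol/s.
Outlet amounts (n = n₀ + ν ξ):
  A: 526 − 1(450) = 76
  B: 1200 − 1(450) = 750
  C: 0 + 1(450) = 450
Total out = 76 + 750 + 450 = 1276 mol/s.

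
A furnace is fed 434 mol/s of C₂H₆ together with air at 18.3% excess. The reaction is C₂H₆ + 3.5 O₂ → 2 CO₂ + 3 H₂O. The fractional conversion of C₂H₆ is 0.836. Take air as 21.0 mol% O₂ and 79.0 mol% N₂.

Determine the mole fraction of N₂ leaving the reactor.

0.737

Stoichiometric O₂ = 3.5 × 434 = 1519 mol/s; O₂ fed = 1519 × 1.183 = 1797 mol/s.
N₂ fed = 1797 × 79/21 = 6760 mol/s.
Fuel reacted = 0.836 × 434 → ξ = 362.8 mol/s.
Outlet (n = n₀ + ν ξ):
  C₂H₆: 434 − 1(362.8) = 71.18
  O₂: 1797 − 3.5(362.8) = 527.1
  N₂: 6760 (inert)
  CO₂: 0 + 2(362.8) = 725.6
  H₂O: 0 + 3(362.8) = 1088
Total out = 9172 mol/s; y_N₂ = 6760 / 9172 = 0.737.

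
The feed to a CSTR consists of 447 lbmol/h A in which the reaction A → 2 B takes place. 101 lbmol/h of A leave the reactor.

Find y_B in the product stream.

0.873

For A: n = n₀ − 1ξ → 101 = 447 − 1ξ, giving ξ = 346 lbmol/h.
Outlet amounts (n = n₀ + ν ξ):
  A: 447 − 1(346) = 101
  B: 0 + 2(346) = 692
Total out = 793 lbmol/h; y_B = 692 / 793 = 0.8726.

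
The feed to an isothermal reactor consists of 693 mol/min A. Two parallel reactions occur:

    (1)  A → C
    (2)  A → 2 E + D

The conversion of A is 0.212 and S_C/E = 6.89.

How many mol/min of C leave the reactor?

137 mol/min

Conversion of A: A consumed = 0.212 × 693 = 146.9 mol/min = 1ξ₁ + 1ξ₂.
Selectivity: 1ξ₁ / (2ξ₂) = 6.89 → ξ₁ = 13.78 ξ₂.
Substitute: (1·13.78 + 1) ξ₂ = 146.9 → ξ₂ = 9.94 mol/min, ξ₁ = 137 mol/min.
Outlet amounts (n = n₀ + Σ ν·ξ):
  A: 693 − 1(137) − 1(9.94) = 546.1
  C: 0 + 1(137) = 137
  E: 0 + 2(9.94) = 19.88
  D: 0 + 1(9.94) = 9.94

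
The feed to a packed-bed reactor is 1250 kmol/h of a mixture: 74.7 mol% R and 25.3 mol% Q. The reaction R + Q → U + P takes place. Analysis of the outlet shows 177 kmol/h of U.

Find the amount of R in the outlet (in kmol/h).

For U: n = n₀ + 1ξ → 177 = 0 + 1ξ, giving ξ = 177 kmol/h.
Outlet amounts (n = n₀ + ν ξ):
  R: 933.8 − 1(177) = 756.8
  Q: 316.2 − 1(177) = 139.2
  U: 0 + 1(177) = 177
  P: 0 + 1(177) = 177

757 kmol/h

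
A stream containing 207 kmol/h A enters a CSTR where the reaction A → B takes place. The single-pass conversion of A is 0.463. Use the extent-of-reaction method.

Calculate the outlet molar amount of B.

A reacted = 0.463 × 207 = 95.84 kmol/h; ν_A = −1, so ξ = 95.84/1 = 95.84 kmol/h.
Outlet amounts (n = n₀ + ν ξ):
  A: 207 − 1(95.84) = 111.2
  B: 0 + 1(95.84) = 95.84

95.8 kmol/h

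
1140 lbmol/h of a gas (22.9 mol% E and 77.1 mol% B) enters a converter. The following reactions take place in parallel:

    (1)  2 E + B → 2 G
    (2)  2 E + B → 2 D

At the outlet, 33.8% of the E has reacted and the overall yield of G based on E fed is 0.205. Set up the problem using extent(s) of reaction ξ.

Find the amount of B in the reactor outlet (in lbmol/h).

Yield of G: 2ξ₁ / 261.1 = 0.205 → ξ₁ = 26.76 lbmol/h.
Conversion of E: 2ξ₁ + 2ξ₂ = 0.338 × 261.1 = 88.24 → ξ₂ = 17.36 lbmol/h.
Outlet amounts (n = n₀ + Σ ν·ξ):
  E: 261.1 − 2(26.76) − 2(17.36) = 172.8
  B: 878.9 − 1(26.76) − 1(17.36) = 834.8
  G: 0 + 2(26.76) = 53.52
  D: 0 + 2(17.36) = 34.72

835 lbmol/h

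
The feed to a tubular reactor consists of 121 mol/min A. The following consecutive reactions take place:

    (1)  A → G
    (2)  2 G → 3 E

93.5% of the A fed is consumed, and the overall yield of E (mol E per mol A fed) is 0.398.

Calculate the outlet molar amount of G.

81 mol/min

Conversion of A: A consumed = 1ξ₁ = 0.935 × 121 → ξ₁ = 113.1 mol/min.
Yield of E: 3ξ₂ / 121 = 0.398 → ξ₂ = 16.05 mol/min.
Outlet amounts (n = n₀ + Σ ν·ξ):
  A: 121 − 1(113.1) = 7.865
  G: 0 + 1(113.1) − 2(16.05) = 81.03
  E: 0 + 3(16.05) = 48.16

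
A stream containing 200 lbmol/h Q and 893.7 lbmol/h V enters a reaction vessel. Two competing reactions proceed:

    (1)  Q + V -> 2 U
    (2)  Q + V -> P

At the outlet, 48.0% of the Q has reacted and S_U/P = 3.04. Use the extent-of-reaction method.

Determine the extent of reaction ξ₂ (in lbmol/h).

Conversion of Q: Q consumed = 0.48 × 200 = 96 lbmol/h = 1ξ₁ + 1ξ₂.
Selectivity: 2ξ₁ / (1ξ₂) = 3.04 → ξ₁ = 1.52 ξ₂.
Substitute: (1·1.52 + 1) ξ₂ = 96 → ξ₂ = 38.1 lbmol/h, ξ₁ = 57.9 lbmol/h.
Outlet amounts (n = n₀ + Σ ν·ξ):
  Q: 200 − 1(57.9) − 1(38.1) = 104
  V: 893.7 − 1(57.9) − 1(38.1) = 797.7
  U: 0 + 2(57.9) = 115.8
  P: 0 + 1(38.1) = 38.1

ξ₂ = 38.1 lbmol/h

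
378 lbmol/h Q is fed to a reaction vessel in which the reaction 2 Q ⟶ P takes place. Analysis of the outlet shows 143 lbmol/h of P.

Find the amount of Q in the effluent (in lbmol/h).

92 lbmol/h

For P: n = n₀ + 1ξ → 143 = 0 + 1ξ, giving ξ = 143 lbmol/h.
Outlet amounts (n = n₀ + ν ξ):
  Q: 378 − 2(143) = 92
  P: 0 + 1(143) = 143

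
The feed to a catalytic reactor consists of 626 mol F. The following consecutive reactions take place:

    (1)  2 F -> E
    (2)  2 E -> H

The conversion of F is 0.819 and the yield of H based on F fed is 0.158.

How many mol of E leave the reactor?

Conversion of F: F consumed = 2ξ₁ = 0.819 × 626 → ξ₁ = 256.3 mol.
Yield of H: 1ξ₂ / 626 = 0.158 → ξ₂ = 98.91 mol.
Outlet amounts (n = n₀ + Σ ν·ξ):
  F: 626 − 2(256.3) = 113.3
  E: 0 + 1(256.3) − 2(98.91) = 58.53
  H: 0 + 1(98.91) = 98.91

58.5 mol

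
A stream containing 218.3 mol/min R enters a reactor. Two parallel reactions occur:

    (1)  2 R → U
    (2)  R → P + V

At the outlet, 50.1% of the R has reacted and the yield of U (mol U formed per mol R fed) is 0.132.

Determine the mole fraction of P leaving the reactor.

Yield of U: 1ξ₁ / 218.3 = 0.132 → ξ₁ = 28.82 mol/min.
Conversion of R: 2ξ₁ + 1ξ₂ = 0.501 × 218.3 = 109.4 → ξ₂ = 51.74 mol/min.
Outlet amounts (n = n₀ + Σ ν·ξ):
  R: 218.3 − 2(28.82) − 1(51.74) = 108.9
  U: 0 + 1(28.82) = 28.82
  P: 0 + 1(51.74) = 51.74
  V: 0 + 1(51.74) = 51.74
Total out = 241.2 mol/min; y_P = 51.74 / 241.2 = 0.2145.

0.214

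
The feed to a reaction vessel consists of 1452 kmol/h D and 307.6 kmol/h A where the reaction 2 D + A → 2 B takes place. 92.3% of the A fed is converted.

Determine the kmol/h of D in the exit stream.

A reacted = 0.923 × 307.6 = 283.9 kmol/h; ν_A = −1, so ξ = 283.9/1 = 283.9 kmol/h.
Outlet amounts (n = n₀ + ν ξ):
  D: 1452 − 2(283.9) = 884.2
  A: 307.6 − 1(283.9) = 23.69
  B: 0 + 2(283.9) = 567.8

884 kmol/h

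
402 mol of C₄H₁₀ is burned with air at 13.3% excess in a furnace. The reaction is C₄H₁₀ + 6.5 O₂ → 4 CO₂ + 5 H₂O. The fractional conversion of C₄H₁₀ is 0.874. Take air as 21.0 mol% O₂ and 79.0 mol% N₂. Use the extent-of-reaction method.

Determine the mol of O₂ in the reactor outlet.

Stoichiometric O₂ = 6.5 × 402 = 2613 mol; O₂ fed = 2613 × 1.133 = 2961 mol.
N₂ fed = 2961 × 79/21 = 11140 mol.
Fuel reacted = 0.874 × 402 → ξ = 351.3 mol.
Outlet (n = n₀ + ν ξ):
  C₄H₁₀: 402 − 1(351.3) = 50.65
  O₂: 2961 − 6.5(351.3) = 676.8
  N₂: 11140 (inert)
  CO₂: 0 + 4(351.3) = 1405
  H₂O: 0 + 5(351.3) = 1757

677 mol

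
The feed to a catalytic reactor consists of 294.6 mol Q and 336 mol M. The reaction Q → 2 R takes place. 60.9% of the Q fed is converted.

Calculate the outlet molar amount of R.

359 mol

Q reacted = 0.609 × 294.6 = 179.4 mol; ν_Q = −1, so ξ = 179.4/1 = 179.4 mol.
Outlet amounts (n = n₀ + ν ξ):
  Q: 294.6 − 1(179.4) = 115.2
  R: 0 + 2(179.4) = 358.8
  M: 336 (inert)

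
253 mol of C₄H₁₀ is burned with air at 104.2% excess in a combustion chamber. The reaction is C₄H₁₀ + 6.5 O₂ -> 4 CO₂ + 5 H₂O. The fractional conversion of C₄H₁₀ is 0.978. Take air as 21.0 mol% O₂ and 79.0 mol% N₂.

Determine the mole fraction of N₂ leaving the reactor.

0.76

Stoichiometric O₂ = 6.5 × 253 = 1644 mol; O₂ fed = 1644 × 2.042 = 3358 mol.
N₂ fed = 3358 × 79/21 = 12630 mol.
Fuel reacted = 0.978 × 253 → ξ = 247.4 mol.
Outlet (n = n₀ + ν ξ):
  C₄H₁₀: 253 − 1(247.4) = 5.566
  O₂: 3358 − 6.5(247.4) = 1750
  N₂: 12630 (inert)
  CO₂: 0 + 4(247.4) = 989.7
  H₂O: 0 + 5(247.4) = 1237
Total out = 16610 mol; y_N₂ = 12630 / 16610 = 0.7603.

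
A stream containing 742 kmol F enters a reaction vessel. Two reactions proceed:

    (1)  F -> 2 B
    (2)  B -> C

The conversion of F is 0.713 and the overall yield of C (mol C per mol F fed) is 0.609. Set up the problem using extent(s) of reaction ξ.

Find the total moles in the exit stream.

1270 kmol

Conversion of F: F consumed = 1ξ₁ = 0.713 × 742 → ξ₁ = 529 kmol.
Yield of C: 1ξ₂ / 742 = 0.609 → ξ₂ = 451.9 kmol.
Outlet amounts (n = n₀ + Σ ν·ξ):
  F: 742 − 1(529) = 213
  B: 0 + 2(529) − 1(451.9) = 606.2
  C: 0 + 1(451.9) = 451.9
Total out = 213 + 606.2 + 451.9 = 1271 kmol.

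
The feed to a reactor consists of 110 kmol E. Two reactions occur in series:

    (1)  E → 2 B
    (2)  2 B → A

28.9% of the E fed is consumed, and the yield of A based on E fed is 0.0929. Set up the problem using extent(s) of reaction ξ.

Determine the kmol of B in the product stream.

Conversion of E: E consumed = 1ξ₁ = 0.289 × 110 → ξ₁ = 31.79 kmol.
Yield of A: 1ξ₂ / 110 = 0.0929 → ξ₂ = 10.22 kmol.
Outlet amounts (n = n₀ + Σ ν·ξ):
  E: 110 − 1(31.79) = 78.21
  B: 0 + 2(31.79) − 2(10.22) = 43.14
  A: 0 + 1(10.22) = 10.22

43.1 kmol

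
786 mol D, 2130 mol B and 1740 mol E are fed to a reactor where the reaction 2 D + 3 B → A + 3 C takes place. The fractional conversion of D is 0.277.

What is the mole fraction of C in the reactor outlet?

D reacted = 0.277 × 786 = 217.7 mol; ν_D = −2, so ξ = 217.7/2 = 108.9 mol.
Outlet amounts (n = n₀ + ν ξ):
  D: 786 − 2(108.9) = 568.3
  B: 2130 − 3(108.9) = 1803
  A: 0 + 1(108.9) = 108.9
  C: 0 + 3(108.9) = 326.6
  E: 1740 (inert)
Total out = 4547 mol; y_C = 326.6 / 4547 = 0.07182.

0.0718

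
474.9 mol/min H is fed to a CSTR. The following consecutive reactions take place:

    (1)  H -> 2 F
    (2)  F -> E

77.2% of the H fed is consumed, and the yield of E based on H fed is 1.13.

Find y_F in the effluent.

Conversion of H: H consumed = 1ξ₁ = 0.772 × 474.9 → ξ₁ = 366.6 mol/min.
Yield of E: 1ξ₂ / 474.9 = 1.13 → ξ₂ = 536.6 mol/min.
Outlet amounts (n = n₀ + Σ ν·ξ):
  H: 474.9 − 1(366.6) = 108.3
  F: 0 + 2(366.6) − 1(536.6) = 196.6
  E: 0 + 1(536.6) = 536.6
Total out = 841.5 mol/min; y_F = 196.6 / 841.5 = 0.2336.

0.234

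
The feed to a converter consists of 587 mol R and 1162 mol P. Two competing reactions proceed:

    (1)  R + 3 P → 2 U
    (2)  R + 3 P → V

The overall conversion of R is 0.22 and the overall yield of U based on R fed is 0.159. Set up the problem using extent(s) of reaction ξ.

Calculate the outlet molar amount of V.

82.5 mol

Yield of U: 2ξ₁ / 587 = 0.159 → ξ₁ = 46.67 mol.
Conversion of R: 1ξ₁ + 1ξ₂ = 0.22 × 587 = 129.1 → ξ₂ = 82.47 mol.
Outlet amounts (n = n₀ + Σ ν·ξ):
  R: 587 − 1(46.67) − 1(82.47) = 457.9
  P: 1162 − 3(46.67) − 3(82.47) = 774.6
  U: 0 + 2(46.67) = 93.33
  V: 0 + 1(82.47) = 82.47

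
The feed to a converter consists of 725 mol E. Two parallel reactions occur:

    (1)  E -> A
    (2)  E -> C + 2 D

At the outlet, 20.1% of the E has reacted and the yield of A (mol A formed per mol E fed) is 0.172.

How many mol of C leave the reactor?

Yield of A: 1ξ₁ / 725 = 0.172 → ξ₁ = 124.7 mol.
Conversion of E: 1ξ₁ + 1ξ₂ = 0.201 × 725 = 145.7 → ξ₂ = 21.03 mol.
Outlet amounts (n = n₀ + Σ ν·ξ):
  E: 725 − 1(124.7) − 1(21.03) = 579.3
  A: 0 + 1(124.7) = 124.7
  C: 0 + 1(21.03) = 21.03
  D: 0 + 2(21.03) = 42.05

21 mol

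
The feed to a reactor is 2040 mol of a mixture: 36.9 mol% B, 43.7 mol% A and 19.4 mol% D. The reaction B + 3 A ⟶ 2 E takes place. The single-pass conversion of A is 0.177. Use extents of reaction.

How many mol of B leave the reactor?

700 mol

A reacted = 0.177 × 891.5 = 157.8 mol; ν_A = −3, so ξ = 157.8/3 = 52.6 mol.
Outlet amounts (n = n₀ + ν ξ):
  B: 752.8 − 1(52.6) = 700.2
  A: 891.5 − 3(52.6) = 733.7
  E: 0 + 2(52.6) = 105.2
  D: 395.8 (inert)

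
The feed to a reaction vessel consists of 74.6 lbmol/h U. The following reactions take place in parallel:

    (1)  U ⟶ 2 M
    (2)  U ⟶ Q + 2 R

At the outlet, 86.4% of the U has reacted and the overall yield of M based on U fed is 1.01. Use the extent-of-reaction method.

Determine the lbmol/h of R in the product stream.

Yield of M: 2ξ₁ / 74.6 = 1.01 → ξ₁ = 37.67 lbmol/h.
Conversion of U: 1ξ₁ + 1ξ₂ = 0.864 × 74.6 = 64.45 → ξ₂ = 26.78 lbmol/h.
Outlet amounts (n = n₀ + Σ ν·ξ):
  U: 74.6 − 1(37.67) − 1(26.78) = 10.15
  M: 0 + 2(37.67) = 75.35
  Q: 0 + 1(26.78) = 26.78
  R: 0 + 2(26.78) = 53.56

53.6 lbmol/h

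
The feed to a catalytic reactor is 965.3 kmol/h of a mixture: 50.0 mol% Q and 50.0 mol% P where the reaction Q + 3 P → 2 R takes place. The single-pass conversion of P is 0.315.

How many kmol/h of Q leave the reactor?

432 kmol/h

P reacted = 0.315 × 482.6 = 152 kmol/h; ν_P = −3, so ξ = 152/3 = 50.68 kmol/h.
Outlet amounts (n = n₀ + ν ξ):
  Q: 482.6 − 1(50.68) = 432
  P: 482.6 − 3(50.68) = 330.6
  R: 0 + 2(50.68) = 101.4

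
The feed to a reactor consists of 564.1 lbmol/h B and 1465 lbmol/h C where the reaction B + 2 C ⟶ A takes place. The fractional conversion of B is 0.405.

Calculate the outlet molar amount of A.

B reacted = 0.405 × 564.1 = 228.5 lbmol/h; ν_B = −1, so ξ = 228.5/1 = 228.5 lbmol/h.
Outlet amounts (n = n₀ + ν ξ):
  B: 564.1 − 1(228.5) = 335.6
  C: 1465 − 2(228.5) = 1008
  A: 0 + 1(228.5) = 228.5

228 lbmol/h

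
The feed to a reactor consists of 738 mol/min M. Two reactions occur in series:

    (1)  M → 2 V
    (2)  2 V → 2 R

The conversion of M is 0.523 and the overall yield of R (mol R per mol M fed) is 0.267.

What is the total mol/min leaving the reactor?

1120 mol/min

Conversion of M: M consumed = 1ξ₁ = 0.523 × 738 → ξ₁ = 386 mol/min.
Yield of R: 2ξ₂ / 738 = 0.267 → ξ₂ = 98.52 mol/min.
Outlet amounts (n = n₀ + Σ ν·ξ):
  M: 738 − 1(386) = 352
  V: 0 + 2(386) − 2(98.52) = 574.9
  R: 0 + 2(98.52) = 197
Total out = 352 + 574.9 + 197 = 1124 mol/min.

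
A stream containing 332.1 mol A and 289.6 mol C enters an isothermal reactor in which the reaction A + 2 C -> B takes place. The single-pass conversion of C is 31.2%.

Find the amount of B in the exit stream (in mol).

45.2 mol

C reacted = 0.312 × 289.6 = 90.36 mol; ν_C = −2, so ξ = 90.36/2 = 45.18 mol.
Outlet amounts (n = n₀ + ν ξ):
  A: 332.1 − 1(45.18) = 286.9
  C: 289.6 − 2(45.18) = 199.2
  B: 0 + 1(45.18) = 45.18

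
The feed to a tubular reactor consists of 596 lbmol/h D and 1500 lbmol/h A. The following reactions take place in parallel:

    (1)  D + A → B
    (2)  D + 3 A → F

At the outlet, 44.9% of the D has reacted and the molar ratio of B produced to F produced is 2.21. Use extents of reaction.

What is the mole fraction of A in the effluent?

Conversion of D: D consumed = 0.449 × 596 = 267.6 lbmol/h = 1ξ₁ + 1ξ₂.
Selectivity: 1ξ₁ / (1ξ₂) = 2.21 → ξ₁ = 2.21 ξ₂.
Substitute: (1·2.21 + 1) ξ₂ = 267.6 → ξ₂ = 83.37 lbmol/h, ξ₁ = 184.2 lbmol/h.
Outlet amounts (n = n₀ + Σ ν·ξ):
  D: 596 − 1(184.2) − 1(83.37) = 328.4
  A: 1500 − 1(184.2) − 3(83.37) = 1066
  B: 0 + 1(184.2) = 184.2
  F: 0 + 1(83.37) = 83.37
Total out = 1662 lbmol/h; y_A = 1066 / 1662 = 0.6413.

0.641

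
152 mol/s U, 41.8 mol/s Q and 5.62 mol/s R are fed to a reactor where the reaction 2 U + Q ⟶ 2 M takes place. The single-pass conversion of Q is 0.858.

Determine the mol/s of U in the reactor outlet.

Q reacted = 0.858 × 41.8 = 35.86 mol/s; ν_Q = −1, so ξ = 35.86/1 = 35.86 mol/s.
Outlet amounts (n = n₀ + ν ξ):
  U: 152 − 2(35.86) = 80.27
  Q: 41.8 − 1(35.86) = 5.936
  M: 0 + 2(35.86) = 71.73
  R: 5.62 (inert)

80.3 mol/s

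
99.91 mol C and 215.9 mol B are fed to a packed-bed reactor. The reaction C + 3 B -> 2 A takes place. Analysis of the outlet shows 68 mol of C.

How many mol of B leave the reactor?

120 mol

For C: n = n₀ − 1ξ → 68 = 99.91 − 1ξ, giving ξ = 31.91 mol.
Outlet amounts (n = n₀ + ν ξ):
  C: 99.91 − 1(31.91) = 68
  B: 215.9 − 3(31.91) = 120.2
  A: 0 + 2(31.91) = 63.82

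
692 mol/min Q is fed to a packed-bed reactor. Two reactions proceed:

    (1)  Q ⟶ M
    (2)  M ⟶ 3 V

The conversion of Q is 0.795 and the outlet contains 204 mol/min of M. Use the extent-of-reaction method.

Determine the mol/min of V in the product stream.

Conversion of Q: Q consumed = 1ξ₁ = 0.795 × 692 → ξ₁ = 550.1 mol/min.
M balance: n_M = 0 + 1ξ₁ − 1ξ₂ = 204 → ξ₂ = (1·550.1 − 204)/1 = 346.1 mol/min.
Outlet amounts (n = n₀ + Σ ν·ξ):
  Q: 692 − 1(550.1) = 141.9
  M: 0 + 1(550.1) − 1(346.1) = 204
  V: 0 + 3(346.1) = 1038

1040 mol/min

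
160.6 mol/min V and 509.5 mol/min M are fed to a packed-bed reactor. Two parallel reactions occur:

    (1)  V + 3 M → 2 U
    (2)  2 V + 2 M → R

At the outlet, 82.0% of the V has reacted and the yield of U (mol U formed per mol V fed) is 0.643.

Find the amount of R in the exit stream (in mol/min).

Yield of U: 2ξ₁ / 160.6 = 0.643 → ξ₁ = 51.63 mol/min.
Conversion of V: 1ξ₁ + 2ξ₂ = 0.82 × 160.6 = 131.7 → ξ₂ = 40.03 mol/min.
Outlet amounts (n = n₀ + Σ ν·ξ):
  V: 160.6 − 1(51.63) − 2(40.03) = 28.91
  M: 509.5 − 3(51.63) − 2(40.03) = 274.5
  U: 0 + 2(51.63) = 103.3
  R: 0 + 1(40.03) = 40.03

40 mol/min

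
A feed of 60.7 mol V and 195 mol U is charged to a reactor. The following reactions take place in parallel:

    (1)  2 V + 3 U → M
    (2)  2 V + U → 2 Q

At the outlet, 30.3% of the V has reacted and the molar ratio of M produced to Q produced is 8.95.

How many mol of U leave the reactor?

Conversion of V: V consumed = 0.303 × 60.7 = 18.39 mol = 2ξ₁ + 2ξ₂.
Selectivity: 1ξ₁ / (2ξ₂) = 8.95 → ξ₁ = 17.9 ξ₂.
Substitute: (2·17.9 + 2) ξ₂ = 18.39 → ξ₂ = 0.4866 mol, ξ₁ = 8.709 mol.
Outlet amounts (n = n₀ + Σ ν·ξ):
  V: 60.7 − 2(8.709) − 2(0.4866) = 42.31
  U: 195 − 3(8.709) − 1(0.4866) = 168.4
  M: 0 + 1(8.709) = 8.709
  Q: 0 + 2(0.4866) = 0.9731

168 mol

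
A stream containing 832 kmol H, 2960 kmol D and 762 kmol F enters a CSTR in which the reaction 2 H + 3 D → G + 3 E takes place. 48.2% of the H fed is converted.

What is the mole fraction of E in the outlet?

H reacted = 0.482 × 832 = 401 kmol; ν_H = −2, so ξ = 401/2 = 200.5 kmol.
Outlet amounts (n = n₀ + ν ξ):
  H: 832 − 2(200.5) = 431
  D: 2960 − 3(200.5) = 2358
  G: 0 + 1(200.5) = 200.5
  E: 0 + 3(200.5) = 601.5
  F: 762 (inert)
Total out = 4353 kmol; y_E = 601.5 / 4353 = 0.1382.

0.138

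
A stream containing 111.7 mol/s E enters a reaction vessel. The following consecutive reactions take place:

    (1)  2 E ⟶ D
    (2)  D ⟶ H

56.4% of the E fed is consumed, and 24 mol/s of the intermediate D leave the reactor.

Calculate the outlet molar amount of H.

Conversion of E: E consumed = 2ξ₁ = 0.564 × 111.7 → ξ₁ = 31.5 mol/s.
D balance: n_D = 0 + 1ξ₁ − 1ξ₂ = 24 → ξ₂ = (1·31.5 − 24)/1 = 7.499 mol/s.
Outlet amounts (n = n₀ + Σ ν·ξ):
  E: 111.7 − 2(31.5) = 48.7
  D: 0 + 1(31.5) − 1(7.499) = 24
  H: 0 + 1(7.499) = 7.499

7.5 mol/s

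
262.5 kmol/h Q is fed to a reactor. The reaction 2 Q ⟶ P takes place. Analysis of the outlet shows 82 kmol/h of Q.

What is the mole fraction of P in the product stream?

For Q: n = n₀ − 2ξ → 82 = 262.5 − 2ξ, giving ξ = 90.25 kmol/h.
Outlet amounts (n = n₀ + ν ξ):
  Q: 262.5 − 2(90.25) = 82
  P: 0 + 1(90.25) = 90.25
Total out = 172.2 kmol/h; y_P = 90.25 / 172.2 = 0.5239.

0.524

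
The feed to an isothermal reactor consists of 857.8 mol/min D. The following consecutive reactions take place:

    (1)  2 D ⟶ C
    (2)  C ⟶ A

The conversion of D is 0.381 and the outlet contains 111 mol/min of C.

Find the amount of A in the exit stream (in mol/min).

Conversion of D: D consumed = 2ξ₁ = 0.381 × 857.8 → ξ₁ = 163.4 mol/min.
C balance: n_C = 0 + 1ξ₁ − 1ξ₂ = 111 → ξ₂ = (1·163.4 − 111)/1 = 52.41 mol/min.
Outlet amounts (n = n₀ + Σ ν·ξ):
  D: 857.8 − 2(163.4) = 531
  C: 0 + 1(163.4) − 1(52.41) = 111
  A: 0 + 1(52.41) = 52.41

52.4 mol/min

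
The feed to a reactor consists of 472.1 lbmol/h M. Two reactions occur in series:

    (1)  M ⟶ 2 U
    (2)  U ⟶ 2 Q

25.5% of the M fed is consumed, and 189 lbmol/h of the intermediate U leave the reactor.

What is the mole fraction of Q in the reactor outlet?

Conversion of M: M consumed = 1ξ₁ = 0.255 × 472.1 → ξ₁ = 120.4 lbmol/h.
U balance: n_U = 0 + 2ξ₁ − 1ξ₂ = 189 → ξ₂ = (2·120.4 − 189)/1 = 51.77 lbmol/h.
Outlet amounts (n = n₀ + Σ ν·ξ):
  M: 472.1 − 1(120.4) = 351.7
  U: 0 + 2(120.4) − 1(51.77) = 189
  Q: 0 + 2(51.77) = 103.5
Total out = 644.3 lbmol/h; y_Q = 103.5 / 644.3 = 0.1607.

0.161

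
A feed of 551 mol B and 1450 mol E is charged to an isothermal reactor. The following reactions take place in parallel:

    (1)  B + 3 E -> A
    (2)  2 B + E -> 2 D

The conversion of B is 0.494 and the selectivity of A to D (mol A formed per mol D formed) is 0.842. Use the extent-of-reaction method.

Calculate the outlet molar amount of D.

Conversion of B: B consumed = 0.494 × 551 = 272.2 mol = 1ξ₁ + 2ξ₂.
Selectivity: 1ξ₁ / (2ξ₂) = 0.842 → ξ₁ = 1.684 ξ₂.
Substitute: (1·1.684 + 2) ξ₂ = 272.2 → ξ₂ = 73.89 mol, ξ₁ = 124.4 mol.
Outlet amounts (n = n₀ + Σ ν·ξ):
  B: 551 − 1(124.4) − 2(73.89) = 278.8
  E: 1450 − 3(124.4) − 1(73.89) = 1003
  A: 0 + 1(124.4) = 124.4
  D: 0 + 2(73.89) = 147.8

148 mol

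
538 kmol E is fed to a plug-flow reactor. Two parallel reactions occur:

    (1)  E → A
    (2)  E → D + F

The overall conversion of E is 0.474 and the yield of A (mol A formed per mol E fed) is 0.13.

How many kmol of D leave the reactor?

Yield of A: 1ξ₁ / 538 = 0.13 → ξ₁ = 69.94 kmol.
Conversion of E: 1ξ₁ + 1ξ₂ = 0.474 × 538 = 255 → ξ₂ = 185.1 kmol.
Outlet amounts (n = n₀ + Σ ν·ξ):
  E: 538 − 1(69.94) − 1(185.1) = 283
  A: 0 + 1(69.94) = 69.94
  D: 0 + 1(185.1) = 185.1
  F: 0 + 1(185.1) = 185.1

185 kmol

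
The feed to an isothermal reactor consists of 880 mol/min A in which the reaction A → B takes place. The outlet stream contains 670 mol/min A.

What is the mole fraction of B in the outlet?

0.239

For A: n = n₀ − 1ξ → 670 = 880 − 1ξ, giving ξ = 210 mol/min.
Outlet amounts (n = n₀ + ν ξ):
  A: 880 − 1(210) = 670
  B: 0 + 1(210) = 210
Total out = 880 mol/min; y_B = 210 / 880 = 0.2386.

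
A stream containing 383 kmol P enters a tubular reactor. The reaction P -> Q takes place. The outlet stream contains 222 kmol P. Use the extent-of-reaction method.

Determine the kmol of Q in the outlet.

For P: n = n₀ − 1ξ → 222 = 383 − 1ξ, giving ξ = 161 kmol.
Outlet amounts (n = n₀ + ν ξ):
  P: 383 − 1(161) = 222
  Q: 0 + 1(161) = 161

161 kmol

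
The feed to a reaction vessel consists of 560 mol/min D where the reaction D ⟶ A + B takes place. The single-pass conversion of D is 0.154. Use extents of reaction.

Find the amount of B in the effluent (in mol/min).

86.2 mol/min

D reacted = 0.154 × 560 = 86.24 mol/min; ν_D = −1, so ξ = 86.24/1 = 86.24 mol/min.
Outlet amounts (n = n₀ + ν ξ):
  D: 560 − 1(86.24) = 473.8
  A: 0 + 1(86.24) = 86.24
  B: 0 + 1(86.24) = 86.24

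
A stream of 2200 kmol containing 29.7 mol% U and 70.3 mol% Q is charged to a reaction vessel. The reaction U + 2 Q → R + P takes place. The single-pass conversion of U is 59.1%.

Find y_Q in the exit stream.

0.427

U reacted = 0.591 × 653.4 = 386.2 kmol; ν_U = −1, so ξ = 386.2/1 = 386.2 kmol.
Outlet amounts (n = n₀ + ν ξ):
  U: 653.4 − 1(386.2) = 267.2
  Q: 1547 − 2(386.2) = 774.3
  R: 0 + 1(386.2) = 386.2
  P: 0 + 1(386.2) = 386.2
Total out = 1814 kmol; y_Q = 774.3 / 1814 = 0.4269.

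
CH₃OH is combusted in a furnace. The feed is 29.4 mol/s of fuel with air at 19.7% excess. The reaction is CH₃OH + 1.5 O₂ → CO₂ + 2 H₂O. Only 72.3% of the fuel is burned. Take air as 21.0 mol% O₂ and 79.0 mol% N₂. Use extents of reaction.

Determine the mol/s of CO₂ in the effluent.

21.3 mol/s

Stoichiometric O₂ = 1.5 × 29.4 = 44.1 mol/s; O₂ fed = 44.1 × 1.197 = 52.79 mol/s.
N₂ fed = 52.79 × 79/21 = 198.6 mol/s.
Fuel reacted = 0.723 × 29.4 → ξ = 21.26 mol/s.
Outlet (n = n₀ + ν ξ):
  CH₃OH: 29.4 − 1(21.26) = 8.144
  O₂: 52.79 − 1.5(21.26) = 20.9
  N₂: 198.6 (inert)
  CO₂: 0 + 1(21.26) = 21.26
  H₂O: 0 + 2(21.26) = 42.51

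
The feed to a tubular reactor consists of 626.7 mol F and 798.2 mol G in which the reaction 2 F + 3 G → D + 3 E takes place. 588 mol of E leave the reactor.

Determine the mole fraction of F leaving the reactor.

0.191

For E: n = n₀ + 3ξ → 588 = 0 + 3ξ, giving ξ = 196 mol.
Outlet amounts (n = n₀ + ν ξ):
  F: 626.7 − 2(196) = 234.7
  G: 798.2 − 3(196) = 210.2
  D: 0 + 1(196) = 196
  E: 0 + 3(196) = 588
Total out = 1229 mol; y_F = 234.7 / 1229 = 0.191.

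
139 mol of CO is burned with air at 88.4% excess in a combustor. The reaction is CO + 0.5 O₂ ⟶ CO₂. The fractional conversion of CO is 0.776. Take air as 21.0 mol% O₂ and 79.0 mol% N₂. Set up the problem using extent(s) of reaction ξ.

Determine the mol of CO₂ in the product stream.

Stoichiometric O₂ = 0.5 × 139 = 69.5 mol; O₂ fed = 69.5 × 1.884 = 130.9 mol.
N₂ fed = 130.9 × 79/21 = 492.6 mol.
Fuel reacted = 0.776 × 139 → ξ = 107.9 mol.
Outlet (n = n₀ + ν ξ):
  CO: 139 − 1(107.9) = 31.14
  O₂: 130.9 − 0.5(107.9) = 77.01
  N₂: 492.6 (inert)
  CO₂: 0 + 1(107.9) = 107.9

108 mol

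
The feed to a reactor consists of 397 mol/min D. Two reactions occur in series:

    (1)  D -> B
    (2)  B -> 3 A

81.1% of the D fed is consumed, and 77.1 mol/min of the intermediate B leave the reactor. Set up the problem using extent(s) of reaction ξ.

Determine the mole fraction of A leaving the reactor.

Conversion of D: D consumed = 1ξ₁ = 0.811 × 397 → ξ₁ = 322 mol/min.
B balance: n_B = 0 + 1ξ₁ − 1ξ₂ = 77.1 → ξ₂ = (1·322 − 77.1)/1 = 244.9 mol/min.
Outlet amounts (n = n₀ + Σ ν·ξ):
  D: 397 − 1(322) = 75.03
  B: 0 + 1(322) − 1(244.9) = 77.1
  A: 0 + 3(244.9) = 734.6
Total out = 886.7 mol/min; y_A = 734.6 / 886.7 = 0.8284.

0.828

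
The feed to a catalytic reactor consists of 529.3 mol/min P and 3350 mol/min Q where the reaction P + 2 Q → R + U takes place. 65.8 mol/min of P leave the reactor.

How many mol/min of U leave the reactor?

For P: n = n₀ − 1ξ → 65.8 = 529.3 − 1ξ, giving ξ = 463.5 mol/min.
Outlet amounts (n = n₀ + ν ξ):
  P: 529.3 − 1(463.5) = 65.8
  Q: 3350 − 2(463.5) = 2423
  R: 0 + 1(463.5) = 463.5
  U: 0 + 1(463.5) = 463.5

463 mol/min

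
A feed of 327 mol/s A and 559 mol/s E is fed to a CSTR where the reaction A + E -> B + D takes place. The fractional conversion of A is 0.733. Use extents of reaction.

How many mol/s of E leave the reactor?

319 mol/s

A reacted = 0.733 × 327 = 239.7 mol/s; ν_A = −1, so ξ = 239.7/1 = 239.7 mol/s.
Outlet amounts (n = n₀ + ν ξ):
  A: 327 − 1(239.7) = 87.31
  E: 559 − 1(239.7) = 319.3
  B: 0 + 1(239.7) = 239.7
  D: 0 + 1(239.7) = 239.7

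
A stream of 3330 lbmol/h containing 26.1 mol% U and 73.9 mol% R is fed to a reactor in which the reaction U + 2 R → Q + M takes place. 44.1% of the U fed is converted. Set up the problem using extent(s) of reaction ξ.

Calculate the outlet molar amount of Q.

383 lbmol/h

U reacted = 0.441 × 869.1 = 383.3 lbmol/h; ν_U = −1, so ξ = 383.3/1 = 383.3 lbmol/h.
Outlet amounts (n = n₀ + ν ξ):
  U: 869.1 − 1(383.3) = 485.8
  R: 2461 − 2(383.3) = 1694
  Q: 0 + 1(383.3) = 383.3
  M: 0 + 1(383.3) = 383.3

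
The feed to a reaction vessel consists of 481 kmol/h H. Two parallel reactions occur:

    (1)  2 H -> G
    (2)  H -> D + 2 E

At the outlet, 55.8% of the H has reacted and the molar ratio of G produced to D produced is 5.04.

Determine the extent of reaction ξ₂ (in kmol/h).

ξ₂ = 24.2 kmol/h

Conversion of H: H consumed = 0.558 × 481 = 268.4 kmol/h = 2ξ₁ + 1ξ₂.
Selectivity: 1ξ₁ / (1ξ₂) = 5.04 → ξ₁ = 5.04 ξ₂.
Substitute: (2·5.04 + 1) ξ₂ = 268.4 → ξ₂ = 24.22 kmol/h, ξ₁ = 122.1 kmol/h.
Outlet amounts (n = n₀ + Σ ν·ξ):
  H: 481 − 2(122.1) − 1(24.22) = 212.6
  G: 0 + 1(122.1) = 122.1
  D: 0 + 1(24.22) = 24.22
  E: 0 + 2(24.22) = 48.45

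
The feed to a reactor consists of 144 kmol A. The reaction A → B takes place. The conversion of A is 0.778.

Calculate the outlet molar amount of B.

112 kmol

A reacted = 0.778 × 144 = 112 kmol; ν_A = −1, so ξ = 112/1 = 112 kmol.
Outlet amounts (n = n₀ + ν ξ):
  A: 144 − 1(112) = 31.97
  B: 0 + 1(112) = 112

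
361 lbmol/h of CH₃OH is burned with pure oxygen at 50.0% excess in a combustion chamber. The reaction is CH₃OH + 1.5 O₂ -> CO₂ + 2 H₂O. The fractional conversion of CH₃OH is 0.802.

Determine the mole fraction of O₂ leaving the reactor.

Stoichiometric O₂ = 1.5 × 361 = 541.5 lbmol/h; O₂ fed = 541.5 × 1.500 = 812.2 lbmol/h.
Fuel reacted = 0.802 × 361 → ξ = 289.5 lbmol/h.
Outlet (n = n₀ + ν ξ):
  CH₃OH: 361 − 1(289.5) = 71.48
  O₂: 812.2 − 1.5(289.5) = 378
  CO₂: 0 + 1(289.5) = 289.5
  H₂O: 0 + 2(289.5) = 579
Total out = 1318 lbmol/h; y_O₂ = 378 / 1318 = 0.2868.

0.287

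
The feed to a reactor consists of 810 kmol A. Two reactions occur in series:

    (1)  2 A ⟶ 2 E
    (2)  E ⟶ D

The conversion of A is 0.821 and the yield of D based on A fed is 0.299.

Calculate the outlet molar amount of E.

Conversion of A: A consumed = 2ξ₁ = 0.821 × 810 → ξ₁ = 332.5 kmol.
Yield of D: 1ξ₂ / 810 = 0.299 → ξ₂ = 242.2 kmol.
Outlet amounts (n = n₀ + Σ ν·ξ):
  A: 810 − 2(332.5) = 145
  E: 0 + 2(332.5) − 1(242.2) = 422.8
  D: 0 + 1(242.2) = 242.2

423 kmol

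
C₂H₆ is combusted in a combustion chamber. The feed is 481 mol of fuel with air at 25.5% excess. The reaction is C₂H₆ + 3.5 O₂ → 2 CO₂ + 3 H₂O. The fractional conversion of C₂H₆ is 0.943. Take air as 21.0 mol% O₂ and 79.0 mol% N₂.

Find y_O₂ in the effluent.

0.0488

Stoichiometric O₂ = 3.5 × 481 = 1684 mol; O₂ fed = 1684 × 1.255 = 2113 mol.
N₂ fed = 2113 × 79/21 = 7948 mol.
Fuel reacted = 0.943 × 481 → ξ = 453.6 mol.
Outlet (n = n₀ + ν ξ):
  C₂H₆: 481 − 1(453.6) = 27.42
  O₂: 2113 − 3.5(453.6) = 525.3
  N₂: 7948 (inert)
  CO₂: 0 + 2(453.6) = 907.2
  H₂O: 0 + 3(453.6) = 1361
Total out = 10770 mol; y_O₂ = 525.3 / 10770 = 0.04878.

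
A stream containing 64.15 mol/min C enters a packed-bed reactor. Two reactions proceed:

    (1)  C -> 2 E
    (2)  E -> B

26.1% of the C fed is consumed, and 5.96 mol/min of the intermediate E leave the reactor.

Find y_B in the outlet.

0.34

Conversion of C: C consumed = 1ξ₁ = 0.261 × 64.15 → ξ₁ = 16.74 mol/min.
E balance: n_E = 0 + 2ξ₁ − 1ξ₂ = 5.96 → ξ₂ = (2·16.74 − 5.96)/1 = 27.53 mol/min.
Outlet amounts (n = n₀ + Σ ν·ξ):
  C: 64.15 − 1(16.74) = 47.41
  E: 0 + 2(16.74) − 1(27.53) = 5.96
  B: 0 + 1(27.53) = 27.53
Total out = 80.89 mol/min; y_B = 27.53 / 80.89 = 0.3403.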